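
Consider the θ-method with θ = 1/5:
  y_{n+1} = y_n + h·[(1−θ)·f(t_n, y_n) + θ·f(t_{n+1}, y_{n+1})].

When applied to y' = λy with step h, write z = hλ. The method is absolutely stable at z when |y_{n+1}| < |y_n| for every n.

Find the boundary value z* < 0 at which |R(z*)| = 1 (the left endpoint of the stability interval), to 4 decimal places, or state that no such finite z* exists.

left endpoint -3.3333.

With y'=λy (z=hλ):
  y_{n+1} = y_n + z·[4/5·y_n + 1/5·y_{n+1}] ⇒ (1 − 1/5z)y_{n+1} = (1 + 4/5z)y_n
  so R(z) = (1 + 4/5z)/(1 − 1/5z).

Find x<0 with |R(x)|<1.
x=-1.54: |R|=0.1774
R=−1: 1+4/5x = −1+1/5x ⇒ -3/5x=2 ⇒ x=2/(-3/5)=-3.3333
Confirm numerically:
  x=-3.071: |R|=0.90249 <1
  x=-2.757: |R|=0.77710 <1
  x=-2.474: |R|=0.65507 <1
  x=-1.365: |R|=0.07227 <1
  x=-3.474: |R|=1.04980 >1
  x=-3.432: |R|=1.03510 >1
  x=-3.424: |R|=1.03229 >1
So |R|<1 on (-3.3333, 0).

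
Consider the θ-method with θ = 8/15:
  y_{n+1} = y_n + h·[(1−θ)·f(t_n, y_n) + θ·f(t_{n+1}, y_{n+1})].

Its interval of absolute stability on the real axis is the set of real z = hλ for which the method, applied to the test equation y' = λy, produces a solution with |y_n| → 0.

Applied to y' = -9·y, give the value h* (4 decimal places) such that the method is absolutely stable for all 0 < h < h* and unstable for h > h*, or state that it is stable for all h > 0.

Test eqn y'=λy, z=hλ:
  y_{n+1} = y_n + z·[7/15·y_n + 8/15·y_{n+1}] ⇒ (1 − 8/15z)y_{n+1} = (1 + 7/15z)y_n
  so R(z) = (1 + 7/15z)/(1 − 8/15z).

Boundary: |R(x)|=1, x<0.
x=-0.46: |R|=0.6306
x=-2: |R|=0.0323
x=-10: |R|=0.5789
x=-100: |R|=0.8405
θ=8/15≥1/2 ⇒ |1+7/15x|<|1−8/15x| ∀x<0 ⇒ unbounded interval.

(−∞, 0) — no finite endpoint. Any h>0 works for λ=-9.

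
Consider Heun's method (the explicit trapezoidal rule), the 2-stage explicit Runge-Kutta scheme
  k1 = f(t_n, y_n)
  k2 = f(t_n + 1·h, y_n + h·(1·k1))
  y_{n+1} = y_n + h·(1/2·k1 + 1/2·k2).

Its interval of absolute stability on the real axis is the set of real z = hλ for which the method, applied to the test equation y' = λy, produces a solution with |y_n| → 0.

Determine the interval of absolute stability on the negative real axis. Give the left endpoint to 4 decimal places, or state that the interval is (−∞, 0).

Test eqn y'=λy, z=hλ:
  order 2, 2-stage ⇒ R(z)=1+z+z^2/2
  (e.g. R(-1.49)=0.62005, |R|=0.62005)

Find x<0 with |R(x)|<1.
x=-1.49: |R|=0.6200
|R(-1.31)|=0.5481 |R(-0.83)|=0.5145 |R(-0.62)|=0.5722
Bisect:
  x_lo=-2.6657 |R|=1.8872  x_hi=-0.3539 |R|=0.7087
  mid=-1.50978 |R|=0.62994 →hi
  mid=-2.08772 |R|=1.09156 →lo
  mid=-1.79875 |R|=0.81900 →hi
  mid=-1.94323 |R|=0.94484 →hi
  mid=-2.01547 |R|=1.01559 →lo
  mid=-1.97935 |R|=0.97957 →hi
  mid=-1.99741 |R|=0.99742 →hi
  ...
  [-2.00009,-1.99995] ⇒ x*=-2.0000
So |R|<1 on (-2.0000, 0).

z∈(-2.0000,0).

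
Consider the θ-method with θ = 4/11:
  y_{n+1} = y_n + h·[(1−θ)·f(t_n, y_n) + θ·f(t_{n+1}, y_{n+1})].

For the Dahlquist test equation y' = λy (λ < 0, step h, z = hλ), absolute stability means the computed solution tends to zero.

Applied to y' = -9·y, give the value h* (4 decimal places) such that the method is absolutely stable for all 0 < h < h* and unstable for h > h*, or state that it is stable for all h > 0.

(-7.3333,0); λ=-9 ⇒ h* = (22/3)/9 = 0.8148.

Test eqn y'=λy, z=hλ:
  y_{n+1} = y_n + z·[7/11·y_n + 4/11·y_{n+1}] ⇒ (1 − 4/11z)y_{n+1} = (1 + 7/11z)y_n
  Hence R(z) = (1 + 7/11z)/(1 − 4/11z).

Find x<0 with |R(x)|<1.
x=-0.59: |R|=0.5142
R=−1: 1+7/11x = −1+4/11x ⇒ -3/11x=2 ⇒ x=2/(-3/11)=-7.3333
Confirm numerically:
  x=-6.782: |R|=0.95662 <1
  x=-4.502: |R|=0.70718 <1
  x=-4.315: |R|=0.67958 <1
  x=-3.099: |R|=0.45704 <1
  x=-7.696: |R|=1.02604 >1
  x=-7.616: |R|=1.02045 >1
  x=-7.355: |R|=1.00161 >1
So |R|<1 on (-7.3333, 0).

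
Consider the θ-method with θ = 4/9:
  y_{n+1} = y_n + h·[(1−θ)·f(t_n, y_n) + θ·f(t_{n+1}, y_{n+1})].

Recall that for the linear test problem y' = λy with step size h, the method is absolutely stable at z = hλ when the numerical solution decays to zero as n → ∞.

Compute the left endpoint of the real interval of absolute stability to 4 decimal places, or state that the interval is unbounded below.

Test eqn y'=λy, z=hλ:
  y_{n+1} = y_n + z·[5/9·y_n + 4/9·y_{n+1}] ⇒ (1 − 4/9z)y_{n+1} = (1 + 5/9z)y_n
  R(z) = (1 + 5/9z)/(1 − 4/9z).

Need |R(x)|<1, x<0.
x=-0.73: |R|=0.4488
R=−1: 1+5/9x = −1+4/9x ⇒ -1/9x=2 ⇒ x=2/(-1/9)=-18.0000
Confirm numerically:
  x=-15.472: |R|=0.96434 <1
  x=-13.794: |R|=0.93446 <1
  x=-12.349: |R|=0.90323 <1
  x=-18.416: |R|=1.00503 >1
  x=-18.100: |R|=1.00123 >1
  x=-18.031: |R|=1.00038 >1
So |R|<1 on (-18.0000, 0).

left endpoint -18.0000.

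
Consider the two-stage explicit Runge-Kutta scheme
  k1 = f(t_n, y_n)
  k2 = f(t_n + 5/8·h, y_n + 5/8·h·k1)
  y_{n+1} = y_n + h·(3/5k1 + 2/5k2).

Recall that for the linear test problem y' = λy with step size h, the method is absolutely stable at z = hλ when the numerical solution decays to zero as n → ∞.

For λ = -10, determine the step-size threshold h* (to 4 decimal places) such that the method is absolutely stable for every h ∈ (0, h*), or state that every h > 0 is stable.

(-4.0000,0); λ=-10 ⇒ h* = (4)/10 = 0.4000.

Test eqn y'=λy, z=hλ:
  k1=λy_n ⇒ h·k1=z·y_n;  k2=λ(1+5/8z)y_n ⇒ h·k2=z(1+5/8z)y_n
  y_{n+1}/y_n = 1 + 3/5z + 2/5z(1+5/8z) = 1 + z + 1/4z²
  ⇒ R(z) = 1 + z + 1/4z².

Find x<0 with |R(x)|<1.
x=-0.5: |R|=0.5625
R=1: x+1/4x²=0 ⇒ x=−4=-4.0000; min R=1−1/(4·1/4)=0.0000>−1
Confirm numerically:
  x=-3.056: |R|=0.27878 <1
  x=-2.518: |R|=0.06708 <1
  x=-1.805: |R|=0.00951 <1
  x=-1.749: |R|=0.01575 <1
  x=-4.411: |R|=1.45323 >1
  x=-4.243: |R|=1.25776 >1
So |R|<1 on (-4.0000, 0).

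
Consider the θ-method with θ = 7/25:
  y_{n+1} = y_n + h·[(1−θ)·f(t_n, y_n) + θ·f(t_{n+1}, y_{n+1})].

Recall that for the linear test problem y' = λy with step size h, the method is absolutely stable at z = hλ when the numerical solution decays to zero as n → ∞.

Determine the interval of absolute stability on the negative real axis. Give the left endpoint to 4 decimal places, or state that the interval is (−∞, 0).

On y'=λy, z=hλ:
  y_{n+1} = y_n + z·[18/25·y_n + 7/25·y_{n+1}] ⇒ (1 − 7/25z)y_{n+1} = (1 + 18/25z)y_n
  Hence R(z) = (1 + 18/25z)/(1 − 7/25z).

Find x<0 with |R(x)|<1.
x=-1.01: |R|=0.2127
R=−1: 1+18/25x = −1+7/25x ⇒ -11/25x=2 ⇒ x=2/(-11/25)=-4.5455
Confirm numerically:
  x=-3.587: |R|=0.78960 <1
  x=-3.320: |R|=0.72056 <1
  x=-2.869: |R|=0.59095 <1
  x=-5.026: |R|=1.08783 >1
  x=-4.983: |R|=1.08038 >1
  x=-4.899: |R|=1.06559 >1
So |R|<1 on (-4.5455, 0).

z∈(-4.5455,0).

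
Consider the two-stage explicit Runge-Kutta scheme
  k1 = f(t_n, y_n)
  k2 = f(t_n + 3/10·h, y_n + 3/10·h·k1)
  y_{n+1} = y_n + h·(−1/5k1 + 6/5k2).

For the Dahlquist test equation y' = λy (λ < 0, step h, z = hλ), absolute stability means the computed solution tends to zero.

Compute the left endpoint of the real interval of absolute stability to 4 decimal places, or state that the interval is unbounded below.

left endpoint -2.7778.

Test eqn y'=λy, z=hλ:
  k1=λy_n ⇒ h·k1=z·y_n;  k2=λ(1+3/10z)y_n ⇒ h·k2=z(1+3/10z)y_n
  y_{n+1}/y_n = 1 − 1/5z + 6/5z(1+3/10z) = 1 + z + 9/25z²
  so R(z) = 1 + z + 9/25z².

Boundary: |R(x)|=1, x<0.
x=-0.48: |R|=0.6029
R=1: x+9/25x²=0 ⇒ x=−25/9=-2.7778; min R=1−1/(4·9/25)=0.3056>−1
Confirm numerically:
  x=-2.310: |R|=0.61100 <1
  x=-1.856: |R|=0.38410 <1
  x=-1.240: |R|=0.31354 <1
  x=-3.079: |R|=1.33389 >1
  x=-3.052: |R|=1.30129 >1
So |R|<1 on (-2.7778, 0).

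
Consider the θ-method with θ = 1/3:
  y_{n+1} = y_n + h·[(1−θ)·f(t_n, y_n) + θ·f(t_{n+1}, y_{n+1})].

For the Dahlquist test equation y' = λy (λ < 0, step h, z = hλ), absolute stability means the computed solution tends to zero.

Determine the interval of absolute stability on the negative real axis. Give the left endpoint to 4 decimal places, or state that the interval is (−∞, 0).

With y'=λy (z=hλ):
  y_{n+1} = y_n + z·[2/3·y_n + 1/3·y_{n+1}] ⇒ (1 − 1/3z)y_{n+1} = (1 + 2/3z)y_n
  so R(z) = (1 + 2/3z)/(1 − 1/3z).

Boundary: |R(x)|=1, x<0.
x=-1.21: |R|=0.1378
R=−1: 1+2/3x = −1+1/3x ⇒ -1/3x=2 ⇒ x=2/(-1/3)=-6.0000
Confirm numerically:
  x=-5.899: |R|=0.98865 <1
  x=-4.632: |R|=0.82075 <1
  x=-4.318: |R|=0.77016 <1
  x=-2.709: |R|=0.42354 <1
  x=-6.454: |R|=1.04802 >1
  x=-6.446: |R|=1.04722 >1
  x=-6.171: |R|=1.01865 >1
So |R|<1 on (-6.0000, 0).

(-6.0000, 0).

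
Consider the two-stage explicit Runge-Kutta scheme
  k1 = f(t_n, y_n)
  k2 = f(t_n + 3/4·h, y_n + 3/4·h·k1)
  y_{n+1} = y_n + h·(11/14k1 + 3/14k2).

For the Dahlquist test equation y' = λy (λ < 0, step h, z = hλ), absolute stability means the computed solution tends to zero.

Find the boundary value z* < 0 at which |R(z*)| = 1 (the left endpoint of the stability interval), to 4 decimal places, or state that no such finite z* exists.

z* = -6.2222.

Test eqn y'=λy, z=hλ:
  k1=λy_n ⇒ h·k1=z·y_n;  k2=λ(1+3/4z)y_n ⇒ h·k2=z(1+3/4z)y_n
  y_{n+1}/y_n = 1 + 11/14z + 3/14z(1+3/4z) = 1 + z + 9/56z²
  R(z) = 1 + z + 9/56z².

Boundary: |R(x)|=1, x<0.
x=-0.91: |R|=0.2231
R=1: x+9/56x²=0 ⇒ x=−56/9=-6.2222; min R=1−1/(4·9/56)=-0.5556>−1
Confirm numerically:
  x=-4.969: |R|=0.00081 <1
  x=-4.429: |R|=0.27642 <1
  x=-4.128: |R|=0.38937 <1
  x=-6.566: |R|=1.36277 >1
  x=-6.530: |R|=1.32300 >1
  x=-6.345: |R|=1.12520 >1
So |R|<1 on (-6.2222, 0).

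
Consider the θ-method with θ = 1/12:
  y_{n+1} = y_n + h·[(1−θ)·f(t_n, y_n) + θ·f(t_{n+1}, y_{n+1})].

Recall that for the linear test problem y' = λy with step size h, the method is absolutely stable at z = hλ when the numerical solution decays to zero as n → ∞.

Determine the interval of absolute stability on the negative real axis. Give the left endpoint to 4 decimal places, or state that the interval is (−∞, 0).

On y'=λy, z=hλ:
  y_{n+1} = y_n + z·[11/12·y_n + 1/12·y_{n+1}] ⇒ (1 − 1/12z)y_{n+1} = (1 + 11/12z)y_n
  Hence R(z) = (1 + 11/12z)/(1 − 1/12z).

Find x<0 with |R(x)|<1.
x=-1.16: |R|=0.0578
R=−1: 1+11/12x = −1+1/12x ⇒ -5/6x=2 ⇒ x=2/(-5/6)=-2.4000
Confirm numerically:
  x=-2.325: |R|=0.94764 <1
  x=-1.269: |R|=0.14764 <1
  x=-1.132: |R|=0.03442 <1
  x=-2.837: |R|=1.29453 >1
  x=-2.831: |R|=1.29061 >1
  x=-2.667: |R|=1.18204 >1
Stable set (-2.4000, 0).

z∈(-2.4000,0).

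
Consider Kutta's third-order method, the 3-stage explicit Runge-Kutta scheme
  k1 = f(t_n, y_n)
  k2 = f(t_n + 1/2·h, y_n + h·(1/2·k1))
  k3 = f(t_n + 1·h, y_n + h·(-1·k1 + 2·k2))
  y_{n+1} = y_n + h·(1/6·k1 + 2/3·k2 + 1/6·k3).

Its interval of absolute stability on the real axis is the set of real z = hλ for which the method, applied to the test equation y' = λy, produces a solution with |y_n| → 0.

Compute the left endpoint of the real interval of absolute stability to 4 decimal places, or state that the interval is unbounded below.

With y'=λy (z=hλ):
  order 3, 3-stage ⇒ R(z)=1+z+z^2/2+z^3/6
  (e.g. R(-0.48)=0.61677, |R|=0.61677)

Find x<0 with |R(x)|<1.
x=-0.48: |R|=0.6168
|R(-2.71)|=1.3550 |R(-2.19)|=0.5425 |R(-0.63)|=0.5268
Bisect:
  x_lo=-3.2138 |R|=2.5818  x_hi=-0.3296 |R|=0.7188
  mid=-1.77168 |R|=0.12910 →hi
  mid=-2.49273 |R|=0.96739 →hi
  mid=-2.85326 |R|=1.65415 →lo
  mid=-2.67299 |R|=1.28359 →lo
  mid=-2.58286 |R|=1.11906 →lo
  mid=-2.53780 |R|=1.04167 →lo
  mid=-2.51526 |R|=1.00415 →lo
  ...
  [-2.51280,-2.51262] ⇒ x*=-2.5127
Stable set (-2.5127, 0).

z* = -2.5127.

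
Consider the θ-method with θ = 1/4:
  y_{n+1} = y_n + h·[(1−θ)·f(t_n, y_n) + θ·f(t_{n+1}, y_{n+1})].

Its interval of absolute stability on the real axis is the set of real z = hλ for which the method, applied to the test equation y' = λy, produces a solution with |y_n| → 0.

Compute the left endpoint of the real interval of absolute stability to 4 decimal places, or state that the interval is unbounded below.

z* = -4.0000.

Set f=λy, z=hλ:
  y_{n+1} = y_n + z·[3/4·y_n + 1/4·y_{n+1}] ⇒ (1 − 1/4z)y_{n+1} = (1 + 3/4z)y_n
  ⇒ R(z) = (1 + 3/4z)/(1 − 1/4z).

Find x<0 with |R(x)|<1.
x=-1.38: |R|=0.0260
R=−1: 1+3/4x = −1+1/4x ⇒ -1/2x=2 ⇒ x=2/(-1/2)=-4.0000
Confirm numerically:
  x=-3.052: |R|=0.73114 <1
  x=-2.707: |R|=0.61443 <1
  x=-2.531: |R|=0.55015 <1
  x=-1.640: |R|=0.16312 <1
  x=-4.559: |R|=1.13062 >1
  x=-4.290: |R|=1.06996 >1
Interval (-4.0000, 0).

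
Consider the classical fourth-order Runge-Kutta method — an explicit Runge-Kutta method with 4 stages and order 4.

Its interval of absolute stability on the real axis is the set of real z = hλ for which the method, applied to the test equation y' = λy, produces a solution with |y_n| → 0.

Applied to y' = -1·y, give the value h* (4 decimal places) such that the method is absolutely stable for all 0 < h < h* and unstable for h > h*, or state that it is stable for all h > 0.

(-2.7853,0); λ=-1 ⇒ h* = 2.7853.

Test eqn y'=λy, z=hλ:
  order 4, 4-stage ⇒ R(z)=1+z+z^2/2+z^3/6+z^4/24
  (e.g. R(-1.19)=0.32075, |R|=0.32075)

Need |R(x)|<1, x<0.
x=-1.19: |R|=0.3207
|R(-2.23)|=0.4386 |R(-1.78)|=0.2825 |R(-1.6)|=0.2704
Bisect:
  x_lo=-3.5907 |R|=3.0662  x_hi=-0.2248 |R|=0.7987
  mid=-1.90770 |R|=0.30670 →hi
  mid=-2.74918 |R|=0.94690 →hi
  mid=-3.16992 |R|=1.75259 →lo
  mid=-2.95955 |R|=1.29612 →lo
  mid=-2.85436 |R|=1.10923 →lo
  mid=-2.80177 |R|=1.02513 →lo
  mid=-2.77547 |R|=0.98530 →hi
  mid=-2.78862 |R|=1.00503 →lo
  mid=-2.78205 |R|=0.99512 →hi
  ...
  [-2.78534,-2.78513] ⇒ x*=-2.7853
Interval (-2.7853, 0).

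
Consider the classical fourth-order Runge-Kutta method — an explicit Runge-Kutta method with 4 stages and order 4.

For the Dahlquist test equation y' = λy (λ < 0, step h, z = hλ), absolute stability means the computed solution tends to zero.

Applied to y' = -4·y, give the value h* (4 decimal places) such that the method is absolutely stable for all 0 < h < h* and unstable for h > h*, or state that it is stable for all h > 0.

Test eqn y'=λy, z=hλ:
  order 4, 4-stage ⇒ R(z)=1+z+z^2/2+z^3/6+z^4/24
  (e.g. R(-1.48)=0.27481, |R|=0.27481)

Solve |R(x)|<1 on ℝ⁻.
x=-1.48: |R|=0.2748
|R(-2.67)|=0.8396 |R(-2.07)|=0.3592 |R(-1.63)|=0.2708
Bisect:
  x_lo=-3.4525 |R|=2.5687  x_hi=-0.3676 |R|=0.6925
  mid=-1.91005 |R|=0.30728 →hi
  mid=-2.68129 |R|=0.85418 →hi
  mid=-3.06690 |R|=1.51451 →lo
  mid=-2.87410 |R|=1.14235 →lo
  mid=-2.77769 |R|=0.98860 →hi
  mid=-2.82589 |R|=1.06296 →lo
  mid=-2.80179 |R|=1.02516 →lo
  mid=-2.78974 |R|=1.00673 →lo
  ...
  [-2.78541,-2.78522] ⇒ x*=-2.7853
Stable set (-2.7853, 0).

(-2.7853,0); λ=-4 ⇒ h* = 0.6963.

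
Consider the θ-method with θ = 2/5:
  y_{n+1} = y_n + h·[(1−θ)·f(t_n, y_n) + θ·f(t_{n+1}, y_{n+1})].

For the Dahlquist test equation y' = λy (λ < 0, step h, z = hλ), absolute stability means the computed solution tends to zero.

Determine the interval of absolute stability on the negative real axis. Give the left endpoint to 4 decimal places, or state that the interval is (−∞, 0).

On y'=λy, z=hλ:
  y_{n+1} = y_n + z·[3/5·y_n + 2/5·y_{n+1}] ⇒ (1 − 2/5z)y_{n+1} = (1 + 3/5z)y_n
  Hence R(z) = (1 + 3/5z)/(1 − 2/5z).

Find x<0 with |R(x)|<1.
x=-1.25: |R|=0.1667
R=−1: 1+3/5x = −1+2/5x ⇒ -1/5x=2 ⇒ x=2/(-1/5)=-10.0000
Confirm numerically:
  x=-7.375: |R|=0.86709 <1
  x=-7.259: |R|=0.85957 <1
  x=-5.681: |R|=0.73603 <1
  x=-4.700: |R|=0.63194 <1
  x=-10.190: |R|=1.00749 >1
  x=-10.146: |R|=1.00577 >1
So |R|<1 on (-10.0000, 0).

(-10.0000, 0).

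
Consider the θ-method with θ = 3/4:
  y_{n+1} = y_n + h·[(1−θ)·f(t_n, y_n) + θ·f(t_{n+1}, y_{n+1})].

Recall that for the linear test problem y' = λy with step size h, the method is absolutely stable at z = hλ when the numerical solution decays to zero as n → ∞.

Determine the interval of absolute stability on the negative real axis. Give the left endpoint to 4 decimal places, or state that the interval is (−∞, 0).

(−∞, 0) — no finite endpoint.

With y'=λy (z=hλ):
  y_{n+1} = y_n + z·[1/4·y_n + 3/4·y_{n+1}] ⇒ (1 − 3/4z)y_{n+1} = (1 + 1/4z)y_n
  ⇒ R(z) = (1 + 1/4z)/(1 − 3/4z).

Find x<0 with |R(x)|<1.
x=-0.94: |R|=0.4487
x=-2: |R|=0.2000
x=-10: |R|=0.1765
x=-100: |R|=0.3158
θ=3/4≥1/2 ⇒ |1+1/4x|<|1−3/4x| ∀x<0 ⇒ unbounded interval.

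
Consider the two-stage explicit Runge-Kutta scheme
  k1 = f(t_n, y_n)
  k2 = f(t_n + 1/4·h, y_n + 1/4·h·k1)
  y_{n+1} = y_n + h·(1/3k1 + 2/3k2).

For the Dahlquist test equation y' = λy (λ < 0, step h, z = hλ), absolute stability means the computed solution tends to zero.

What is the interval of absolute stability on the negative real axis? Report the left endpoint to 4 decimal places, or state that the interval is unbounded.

Set f=λy, z=hλ:
  k1=λy_n ⇒ h·k1=z·y_n;  k2=λ(1+1/4z)y_n ⇒ h·k2=z(1+1/4z)y_n
  y_{n+1}/y_n = 1 + 1/3z + 2/3z(1+1/4z) = 1 + z + 1/6z²
  so R(z) = 1 + z + 1/6z².

Find x<0 with |R(x)|<1.
x=-0.94: |R|=0.2073
R=1: x+1/6x²=0 ⇒ x=−6=-6.0000; min R=1−1/(4·1/6)=-0.5000>−1
Confirm numerically:
  x=-4.424: |R|=0.16204 <1
  x=-3.848: |R|=0.38015 <1
  x=-2.940: |R|=0.49940 <1
  x=-6.548: |R|=1.59805 >1
  x=-6.440: |R|=1.47227 >1
Stable set (-6.0000, 0).

(-6.0000, 0).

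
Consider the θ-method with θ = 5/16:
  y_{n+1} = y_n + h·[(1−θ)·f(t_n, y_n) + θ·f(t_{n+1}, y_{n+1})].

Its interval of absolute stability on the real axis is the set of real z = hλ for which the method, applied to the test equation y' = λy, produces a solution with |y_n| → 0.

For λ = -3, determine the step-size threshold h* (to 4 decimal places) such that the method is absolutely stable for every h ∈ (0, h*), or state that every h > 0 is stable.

With y'=λy (z=hλ):
  y_{n+1} = y_n + z·[11/16·y_n + 5/16·y_{n+1}] ⇒ (1 − 5/16z)y_{n+1} = (1 + 11/16z)y_n
  Hence R(z) = (1 + 11/16z)/(1 − 5/16z).

Solve |R(x)|<1 on ℝ⁻.
x=-0.34: |R|=0.6927
R=−1: 1+11/16x = −1+5/16x ⇒ -3/8x=2 ⇒ x=2/(-3/8)=-5.3333
Confirm numerically:
  x=-4.871: |R|=0.93126 <1
  x=-3.828: |R|=0.74297 <1
  x=-3.469: |R|=0.66454 <1
  x=-3.074: |R|=0.56787 <1
  x=-5.927: |R|=1.07805 >1
  x=-5.865: |R|=1.07038 >1
  x=-5.482: |R|=1.02055 >1
Stable set (-5.3333, 0).

(-5.3333,0); λ=-3 ⇒ h* = (16/3)/3 = 1.7778.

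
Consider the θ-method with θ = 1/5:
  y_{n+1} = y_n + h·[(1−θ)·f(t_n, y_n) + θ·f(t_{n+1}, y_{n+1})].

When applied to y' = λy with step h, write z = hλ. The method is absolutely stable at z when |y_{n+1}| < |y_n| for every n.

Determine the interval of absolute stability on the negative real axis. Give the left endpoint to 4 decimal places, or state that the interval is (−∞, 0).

z∈(-3.3333,0).

With y'=λy (z=hλ):
  y_{n+1} = y_n + z·[4/5·y_n + 1/5·y_{n+1}] ⇒ (1 − 1/5z)y_{n+1} = (1 + 4/5z)y_n
  ⇒ R(z) = (1 + 4/5z)/(1 − 1/5z).

Find x<0 with |R(x)|<1.
x=-1.13: |R|=0.0783
R=−1: 1+4/5x = −1+1/5x ⇒ -3/5x=2 ⇒ x=2/(-3/5)=-3.3333
Confirm numerically:
  x=-2.684: |R|=0.74649 <1
  x=-2.542: |R|=0.68523 <1
  x=-2.472: |R|=0.65418 <1
  x=-3.926: |R|=1.19919 >1
  x=-3.744: |R|=1.14090 >1
  x=-3.392: |R|=1.02097 >1
Stable set (-3.3333, 0).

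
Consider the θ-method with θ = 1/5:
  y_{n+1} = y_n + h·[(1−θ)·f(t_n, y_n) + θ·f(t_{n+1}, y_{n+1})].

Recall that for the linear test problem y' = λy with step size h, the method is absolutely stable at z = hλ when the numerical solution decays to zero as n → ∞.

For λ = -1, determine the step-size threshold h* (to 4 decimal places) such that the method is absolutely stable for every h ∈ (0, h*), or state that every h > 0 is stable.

(-3.3333,0); λ=-1 ⇒ h* = (10/3)/1 = 3.3333.

Set f=λy, z=hλ:
  y_{n+1} = y_n + z·[4/5·y_n + 1/5·y_{n+1}] ⇒ (1 − 1/5z)y_{n+1} = (1 + 4/5z)y_n
  so R(z) = (1 + 4/5z)/(1 − 1/5z).

Need |R(x)|<1, x<0.
x=-1.65: |R|=0.2406
R=−1: 1+4/5x = −1+1/5x ⇒ -3/5x=2 ⇒ x=2/(-3/5)=-3.3333
Confirm numerically:
  x=-3.266: |R|=0.97556 <1
  x=-2.964: |R|=0.86087 <1
  x=-2.809: |R|=0.79857 <1
  x=-2.496: |R|=0.66489 <1
  x=-3.843: |R|=1.17291 >1
  x=-3.779: |R|=1.15230 >1
Stable set (-3.3333, 0).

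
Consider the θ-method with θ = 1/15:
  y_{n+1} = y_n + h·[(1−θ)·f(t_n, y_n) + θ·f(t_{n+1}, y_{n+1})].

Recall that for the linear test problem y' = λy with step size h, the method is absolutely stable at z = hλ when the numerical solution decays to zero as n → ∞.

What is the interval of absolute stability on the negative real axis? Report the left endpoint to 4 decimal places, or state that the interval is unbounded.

Set f=λy, z=hλ:
  y_{n+1} = y_n + z·[14/15·y_n + 1/15·y_{n+1}] ⇒ (1 − 1/15z)y_{n+1} = (1 + 14/15z)y_n
  ⇒ R(z) = (1 + 14/15z)/(1 − 1/15z).

Boundary: |R(x)|=1, x<0.
x=-1.61: |R|=0.4539
R=−1: 1+14/15x = −1+1/15x ⇒ -13/15x=2 ⇒ x=2/(-13/15)=-2.3077
Confirm numerically:
  x=-1.657: |R|=0.49217 <1
  x=-1.522: |R|=0.38179 <1
  x=-1.504: |R|=0.36694 <1
  x=-2.500: |R|=1.14286 >1
  x=-2.384: |R|=1.05706 >1
So |R|<1 on (-2.3077, 0).

z∈(-2.3077,0).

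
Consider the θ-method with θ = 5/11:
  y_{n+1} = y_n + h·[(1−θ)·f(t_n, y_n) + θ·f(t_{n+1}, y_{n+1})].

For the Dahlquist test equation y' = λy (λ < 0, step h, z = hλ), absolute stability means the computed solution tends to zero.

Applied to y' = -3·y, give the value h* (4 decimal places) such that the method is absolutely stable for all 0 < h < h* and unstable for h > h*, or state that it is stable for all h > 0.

(-22.0000,0); λ=-3 ⇒ h* = (22)/3 = 7.3333.

With y'=λy (z=hλ):
  y_{n+1} = y_n + z·[6/11·y_n + 5/11·y_{n+1}] ⇒ (1 − 5/11z)y_{n+1} = (1 + 6/11z)y_n
  so R(z) = (1 + 6/11z)/(1 − 5/11z).

Need |R(x)|<1, x<0.
x=-0.66: |R|=0.4923
R=−1: 1+6/11x = −1+5/11x ⇒ -1/11x=2 ⇒ x=2/(-1/11)=-22.0000
Confirm numerically:
  x=-17.057: |R|=0.94866 <1
  x=-14.774: |R|=0.91486 <1
  x=-11.327: |R|=0.84220 <1
  x=-8.833: |R|=0.76132 <1
  x=-22.536: |R|=1.00433 >1
  x=-22.502: |R|=1.00406 >1
So |R|<1 on (-22.0000, 0).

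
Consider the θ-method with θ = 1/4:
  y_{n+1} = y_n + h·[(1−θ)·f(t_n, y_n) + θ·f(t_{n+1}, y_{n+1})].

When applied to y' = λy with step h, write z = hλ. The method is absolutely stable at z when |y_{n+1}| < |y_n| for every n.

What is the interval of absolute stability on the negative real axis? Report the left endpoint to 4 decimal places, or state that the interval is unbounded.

Set f=λy, z=hλ:
  y_{n+1} = y_n + z·[3/4·y_n + 1/4·y_{n+1}] ⇒ (1 − 1/4z)y_{n+1} = (1 + 3/4z)y_n
  ⇒ R(z) = (1 + 3/4z)/(1 − 1/4z).

Solve |R(x)|<1 on ℝ⁻.
x=-0.99: |R|=0.2064
R=−1: 1+3/4x = −1+1/4x ⇒ -1/2x=2 ⇒ x=2/(-1/2)=-4.0000
Confirm numerically:
  x=-3.543: |R|=0.87883 <1
  x=-3.078: |R|=0.73947 <1
  x=-1.748: |R|=0.21642 <1
  x=-4.170: |R|=1.04162 >1
  x=-4.081: |R|=1.02005 >1
So |R|<1 on (-4.0000, 0).

z∈(-4.0000,0).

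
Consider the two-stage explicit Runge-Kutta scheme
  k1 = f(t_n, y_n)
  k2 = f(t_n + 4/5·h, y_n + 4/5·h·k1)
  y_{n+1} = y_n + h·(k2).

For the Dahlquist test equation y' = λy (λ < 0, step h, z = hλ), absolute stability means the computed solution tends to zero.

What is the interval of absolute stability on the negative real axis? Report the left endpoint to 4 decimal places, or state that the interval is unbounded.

Test eqn y'=λy, z=hλ:
  k1=λy_n ⇒ h·k1=z·y_n;  k2=λ(1+4/5z)y_n ⇒ h·k2=z(1+4/5z)y_n
  y_{n+1}/y_n = 1 + z(1+4/5z) = 1 + z + 4/5z²
  R(z) = 1 + z + 4/5z².

Boundary: |R(x)|=1, x<0.
x=-0.48: |R|=0.7043
R=1: x+4/5x²=0 ⇒ x=−5/4=-1.2500; min R=1−1/(4·4/5)=0.6875>−1
Confirm numerically:
  x=-1.186: |R|=0.93928 <1
  x=-1.145: |R|=0.90382 <1
  x=-0.904: |R|=0.74977 <1
  x=-0.794: |R|=0.71035 <1
  x=-1.640: |R|=1.51168 >1
  x=-1.553: |R|=1.37645 >1
So |R|<1 on (-1.2500, 0).

z∈(-1.2500,0).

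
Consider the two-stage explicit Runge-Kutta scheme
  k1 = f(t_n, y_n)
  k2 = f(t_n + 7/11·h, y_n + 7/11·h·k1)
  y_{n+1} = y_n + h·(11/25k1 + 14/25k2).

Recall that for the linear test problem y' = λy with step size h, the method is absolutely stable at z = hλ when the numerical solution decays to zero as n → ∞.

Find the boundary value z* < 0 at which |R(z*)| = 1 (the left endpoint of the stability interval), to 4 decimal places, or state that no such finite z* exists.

left endpoint -2.8061.

Set f=λy, z=hλ:
  k1=λy_n ⇒ h·k1=z·y_n;  k2=λ(1+7/11z)y_n ⇒ h·k2=z(1+7/11z)y_n
  y_{n+1}/y_n = 1 + 11/25z + 14/25z(1+7/11z) = 1 + z + 98/275z²
  R(z) = 1 + z + 98/275z².

Solve |R(x)|<1 on ℝ⁻.
x=-1.67: |R|=0.3239
R=1: x+98/275x²=0 ⇒ x=−275/98=-2.8061; min R=1−1/(4·98/275)=0.2985>−1
Confirm numerically:
  x=-2.373: |R|=0.63373 <1
  x=-2.088: |R|=0.46565 <1
  x=-1.659: |R|=0.32181 <1
  x=-1.243: |R|=0.30760 <1
  x=-3.243: |R|=1.50489 >1
  x=-3.027: |R|=1.23826 >1
  x=-2.845: |R|=1.03942 >1
Stable set (-2.8061, 0).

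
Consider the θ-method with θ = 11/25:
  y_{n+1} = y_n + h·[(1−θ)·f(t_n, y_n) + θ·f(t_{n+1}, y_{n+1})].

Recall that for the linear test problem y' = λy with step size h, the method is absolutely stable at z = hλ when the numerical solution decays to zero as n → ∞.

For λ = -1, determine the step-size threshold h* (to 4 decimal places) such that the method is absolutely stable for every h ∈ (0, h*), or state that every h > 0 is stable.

With y'=λy (z=hλ):
  y_{n+1} = y_n + z·[14/25·y_n + 11/25·y_{n+1}] ⇒ (1 − 11/25z)y_{n+1} = (1 + 14/25z)y_n
  R(z) = (1 + 14/25z)/(1 − 11/25z).

Boundary: |R(x)|=1, x<0.
x=-0.79: |R|=0.4138
R=−1: 1+14/25x = −1+11/25x ⇒ -3/25x=2 ⇒ x=2/(-3/25)=-16.6667
Confirm numerically:
  x=-14.805: |R|=0.97027 <1
  x=-11.301: |R|=0.89219 <1
  x=-9.684: |R|=0.84073 <1
  x=-8.877: |R|=0.80946 <1
  x=-17.048: |R|=1.00538 >1
  x=-16.823: |R|=1.00223 >1
  x=-16.725: |R|=1.00084 >1
Interval (-16.6667, 0).

(-16.6667,0); λ=-1 ⇒ h* = (50/3)/1 = 16.6667.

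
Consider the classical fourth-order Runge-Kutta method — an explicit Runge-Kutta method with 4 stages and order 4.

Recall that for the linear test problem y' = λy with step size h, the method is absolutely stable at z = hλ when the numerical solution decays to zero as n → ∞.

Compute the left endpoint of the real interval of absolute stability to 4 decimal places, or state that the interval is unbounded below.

With y'=λy (z=hλ):
  order 4, 4-stage ⇒ R(z)=1+z+z^2/2+z^3/6+z^4/24
  (e.g. R(-1.1)=0.34417, |R|=0.34417)

Boundary: |R(x)|=1, x<0.
x=-1.1: |R|=0.3442
|R(-3)|=1.3750 |R(-1.35)|=0.2896 |R(-0.5)|=0.6068
Bisect:
  x_lo=-3.1257 |R|=1.6468  x_hi=-0.2659 |R|=0.7665
  mid=-1.69580 |R|=0.27387 →hi
  mid=-2.41075 |R|=0.56734 →hi
  mid=-2.76822 |R|=0.97456 →hi
  mid=-2.94695 |R|=1.27238 →lo
  mid=-2.85759 |R|=1.11458 →lo
  mid=-2.81290 |R|=1.04243 →lo
  mid=-2.79056 |R|=1.00797 →lo
  ...
  [-2.78532,-2.78515] ⇒ x*=-2.7853
So |R|<1 on (-2.7853, 0).

left endpoint -2.7853.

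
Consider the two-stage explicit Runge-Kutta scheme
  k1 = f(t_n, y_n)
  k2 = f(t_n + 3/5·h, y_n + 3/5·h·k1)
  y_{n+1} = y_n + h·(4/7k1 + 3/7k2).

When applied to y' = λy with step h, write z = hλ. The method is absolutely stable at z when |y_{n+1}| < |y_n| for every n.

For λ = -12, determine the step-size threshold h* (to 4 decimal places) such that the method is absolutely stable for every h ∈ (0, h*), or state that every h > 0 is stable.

(-3.8889,0); λ=-12 ⇒ h* = (35/9)/12 = 0.3241.

Test eqn y'=λy, z=hλ:
  k1=λy_n ⇒ h·k1=z·y_n;  k2=λ(1+3/5z)y_n ⇒ h·k2=z(1+3/5z)y_n
  y_{n+1}/y_n = 1 + 4/7z + 3/7z(1+3/5z) = 1 + z + 9/35z²
  ⇒ R(z) = 1 + z + 9/35z².

Need |R(x)|<1, x<0.
x=-1.34: |R|=0.1217
R=1: x+9/35x²=0 ⇒ x=−35/9=-3.8889; min R=1−1/(4·9/35)=0.0278>−1
Confirm numerically:
  x=-3.614: |R|=0.74454 <1
  x=-3.226: |R|=0.45011 <1
  x=-2.204: |R|=0.04510 <1
  x=-1.661: |R|=0.04844 <1
  x=-4.222: |R|=1.36164 >1
  x=-4.143: |R|=1.27072 >1
Stable set (-3.8889, 0).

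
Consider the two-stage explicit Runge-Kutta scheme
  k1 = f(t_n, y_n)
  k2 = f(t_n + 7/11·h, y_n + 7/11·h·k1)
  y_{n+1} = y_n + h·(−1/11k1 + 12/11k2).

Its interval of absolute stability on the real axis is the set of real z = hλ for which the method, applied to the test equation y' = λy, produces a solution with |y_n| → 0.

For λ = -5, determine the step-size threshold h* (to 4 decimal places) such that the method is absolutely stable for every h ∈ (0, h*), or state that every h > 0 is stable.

On y'=λy, z=hλ:
  k1=λy_n ⇒ h·k1=z·y_n;  k2=λ(1+7/11z)y_n ⇒ h·k2=z(1+7/11z)y_n
  y_{n+1}/y_n = 1 − 1/11z + 12/11z(1+7/11z) = 1 + z + 84/121z²
  R(z) = 1 + z + 84/121z².

Solve |R(x)|<1 on ℝ⁻.
x=-1.68: |R|=1.2794
R=1: x+84/121x²=0 ⇒ x=−121/84=-1.4405; min R=1−1/(4·84/121)=0.6399>−1
Confirm numerically:
  x=-1.281: |R|=0.85818 <1
  x=-1.089: |R|=0.73428 <1
  x=-0.585: |R|=0.65258 <1
  x=-1.994: |R|=1.76622 >1
  x=-1.876: |R|=1.56720 >1
Stable set (-1.4405, 0).

(-1.4405,0); λ=-5 ⇒ h* = (121/84)/5 = 0.2881.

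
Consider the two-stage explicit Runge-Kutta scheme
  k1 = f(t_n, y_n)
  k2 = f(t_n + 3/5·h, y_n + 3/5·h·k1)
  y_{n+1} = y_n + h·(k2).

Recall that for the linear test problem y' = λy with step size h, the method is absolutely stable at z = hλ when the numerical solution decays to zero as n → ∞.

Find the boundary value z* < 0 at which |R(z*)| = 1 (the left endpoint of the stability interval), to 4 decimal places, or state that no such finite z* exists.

Test eqn y'=λy, z=hλ:
  k1=λy_n ⇒ h·k1=z·y_n;  k2=λ(1+3/5z)y_n ⇒ h·k2=z(1+3/5z)y_n
  y_{n+1}/y_n = 1 + z(1+3/5z) = 1 + z + 3/5z²
  Hence R(z) = 1 + z + 3/5z².

Need |R(x)|<1, x<0.
x=-1.48: |R|=0.8342
R=1: x+3/5x²=0 ⇒ x=−5/3=-1.6667; min R=1−1/(4·3/5)=0.5833>−1
Confirm numerically:
  x=-1.522: |R|=0.86789 <1
  x=-1.481: |R|=0.83502 <1
  x=-1.126: |R|=0.63473 <1
  x=-2.170: |R|=1.65534 >1
  x=-2.003: |R|=1.40421 >1
So |R|<1 on (-1.6667, 0).

left endpoint -1.6667.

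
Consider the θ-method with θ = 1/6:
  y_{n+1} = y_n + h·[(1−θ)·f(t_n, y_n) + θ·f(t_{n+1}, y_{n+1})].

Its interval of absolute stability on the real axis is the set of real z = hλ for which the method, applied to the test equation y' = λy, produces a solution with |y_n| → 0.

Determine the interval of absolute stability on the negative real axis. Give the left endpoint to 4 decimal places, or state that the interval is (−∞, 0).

z∈(-3.0000,0).

Test eqn y'=λy, z=hλ:
  y_{n+1} = y_n + z·[5/6·y_n + 1/6·y_{n+1}] ⇒ (1 − 1/6z)y_{n+1} = (1 + 5/6z)y_n
  so R(z) = (1 + 5/6z)/(1 − 1/6z).

Find x<0 with |R(x)|<1.
x=-0.37: |R|=0.6515
R=−1: 1+5/6x = −1+1/6x ⇒ -2/3x=2 ⇒ x=2/(-2/3)=-3.0000
Confirm numerically:
  x=-1.770: |R|=0.36680 <1
  x=-1.431: |R|=0.15543 <1
  x=-1.258: |R|=0.03996 <1
  x=-3.597: |R|=1.24883 >1
  x=-3.415: |R|=1.17631 >1
  x=-3.333: |R|=1.14272 >1
Interval (-3.0000, 0).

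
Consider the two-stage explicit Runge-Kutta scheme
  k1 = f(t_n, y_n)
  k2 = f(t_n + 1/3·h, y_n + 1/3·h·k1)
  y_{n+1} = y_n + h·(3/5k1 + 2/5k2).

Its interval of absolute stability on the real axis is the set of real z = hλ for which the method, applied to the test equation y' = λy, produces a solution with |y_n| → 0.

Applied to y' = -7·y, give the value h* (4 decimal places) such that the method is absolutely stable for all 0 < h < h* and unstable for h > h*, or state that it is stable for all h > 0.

(-7.5000,0); λ=-7 ⇒ h* = (15/2)/7 = 1.0714.

On y'=λy, z=hλ:
  k1=λy_n ⇒ h·k1=z·y_n;  k2=λ(1+1/3z)y_n ⇒ h·k2=z(1+1/3z)y_n
  y_{n+1}/y_n = 1 + 3/5z + 2/5z(1+1/3z) = 1 + z + 2/15z²
  Hence R(z) = 1 + z + 2/15z².

Boundary: |R(x)|=1, x<0.
x=-1.57: |R|=0.2413
R=1: x+2/15x²=0 ⇒ x=−15/2=-7.5000; min R=1−1/(4·2/15)=-0.8750>−1
Confirm numerically:
  x=-6.024: |R|=0.18552 <1
  x=-5.537: |R|=0.44922 <1
  x=-4.964: |R|=0.67849 <1
  x=-3.599: |R|=0.87196 <1
  x=-8.089: |R|=1.63526 >1
  x=-7.893: |R|=1.41359 >1
Stable set (-7.5000, 0).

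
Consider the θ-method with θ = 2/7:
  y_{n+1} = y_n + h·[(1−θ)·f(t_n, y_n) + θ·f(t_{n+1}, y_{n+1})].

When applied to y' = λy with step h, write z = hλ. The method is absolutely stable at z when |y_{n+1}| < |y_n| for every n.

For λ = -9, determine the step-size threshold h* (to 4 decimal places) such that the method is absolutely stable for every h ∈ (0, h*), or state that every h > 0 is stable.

With y'=λy (z=hλ):
  y_{n+1} = y_n + z·[5/7·y_n + 2/7·y_{n+1}] ⇒ (1 − 2/7z)y_{n+1} = (1 + 5/7z)y_n
  Hence R(z) = (1 + 5/7z)/(1 − 2/7z).

Solve |R(x)|<1 on ℝ⁻.
x=-0.46: |R|=0.5934
R=−1: 1+5/7x = −1+2/7x ⇒ -3/7x=2 ⇒ x=2/(-3/7)=-4.6667
Confirm numerically:
  x=-3.726: |R|=0.80473 <1
  x=-3.478: |R|=0.74448 <1
  x=-3.261: |R|=0.68814 <1
  x=-3.164: |R|=0.66176 <1
  x=-5.211: |R|=1.09373 >1
  x=-5.145: |R|=1.08300 >1
  x=-4.909: |R|=1.04323 >1
Stable set (-4.6667, 0).

(-4.6667,0); λ=-9 ⇒ h* = (14/3)/9 = 0.5185.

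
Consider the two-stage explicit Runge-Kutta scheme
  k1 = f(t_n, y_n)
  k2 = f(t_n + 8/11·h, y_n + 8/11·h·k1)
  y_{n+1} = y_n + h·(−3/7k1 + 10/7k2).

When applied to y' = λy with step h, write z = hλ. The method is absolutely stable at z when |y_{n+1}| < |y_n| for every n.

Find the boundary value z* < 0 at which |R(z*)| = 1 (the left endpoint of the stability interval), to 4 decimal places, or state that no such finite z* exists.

z* = -0.9625.

On y'=λy, z=hλ:
  k1=λy_n ⇒ h·k1=z·y_n;  k2=λ(1+8/11z)y_n ⇒ h·k2=z(1+8/11z)y_n
  y_{n+1}/y_n = 1 − 3/7z + 10/7z(1+8/11z) = 1 + z + 80/77z²
  ⇒ R(z) = 1 + z + 80/77z².

Solve |R(x)|<1 on ℝ⁻.
x=-0.97: |R|=1.0076
R=1: x+80/77x²=0 ⇒ x=−77/80=-0.9625; min R=1−1/(4·80/77)=0.7594>−1
Confirm numerically:
  x=-0.806: |R|=0.86895 <1
  x=-0.609: |R|=0.77633 <1
  x=-0.582: |R|=0.76992 <1
  x=-0.422: |R|=0.76302 <1
  x=-1.450: |R|=1.73442 >1
  x=-1.197: |R|=1.29163 >1
  x=-1.111: |R|=1.17141 >1
So |R|<1 on (-0.9625, 0).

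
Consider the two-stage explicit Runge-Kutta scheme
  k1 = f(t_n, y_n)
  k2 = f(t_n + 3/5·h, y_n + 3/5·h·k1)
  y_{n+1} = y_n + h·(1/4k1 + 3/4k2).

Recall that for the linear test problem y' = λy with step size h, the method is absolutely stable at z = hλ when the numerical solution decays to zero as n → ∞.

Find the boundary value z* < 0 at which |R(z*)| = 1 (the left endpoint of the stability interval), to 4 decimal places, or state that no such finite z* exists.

left endpoint -2.2222.

Set f=λy, z=hλ:
  k1=λy_n ⇒ h·k1=z·y_n;  k2=λ(1+3/5z)y_n ⇒ h·k2=z(1+3/5z)y_n
  y_{n+1}/y_n = 1 + 1/4z + 3/4z(1+3/5z) = 1 + z + 9/20z²
  ⇒ R(z) = 1 + z + 9/20z².

Need |R(x)|<1, x<0.
x=-1.75: |R|=0.6281
R=1: x+9/20x²=0 ⇒ x=−20/9=-2.2222; min R=1−1/(4·9/20)=0.4444>−1
Confirm numerically:
  x=-2.120: |R|=0.90248 <1
  x=-1.753: |R|=0.62985 <1
  x=-1.602: |R|=0.55288 <1
  x=-1.243: |R|=0.45227 <1
  x=-2.598: |R|=1.43932 >1
  x=-2.394: |R|=1.18506 >1
So |R|<1 on (-2.2222, 0).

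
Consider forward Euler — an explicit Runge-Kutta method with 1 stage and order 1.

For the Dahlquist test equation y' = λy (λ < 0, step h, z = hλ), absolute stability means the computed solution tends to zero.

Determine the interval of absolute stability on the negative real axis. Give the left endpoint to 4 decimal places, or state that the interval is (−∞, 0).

(-2.0000, 0).

Set f=λy, z=hλ:
  order 1, 1-stage ⇒ R(z)=1+z
  (e.g. R(-1.23)=-0.23000, |R|=0.23000)

Solve |R(x)|<1 on ℝ⁻.
x=-1.23: |R|=0.2300
|R(-1.8)|=0.8000 |R(-1.38)|=0.3800 |R(-1.16)|=0.1600
Bisect:
  x_lo=-2.7194 |R|=1.7194  x_hi=-0.3173 |R|=0.6827
  mid=-1.51838 |R|=0.51838 →hi
  mid=-2.11891 |R|=1.11891 →lo
  mid=-1.81865 |R|=0.81865 →hi
  mid=-1.96878 |R|=0.96878 →hi
  mid=-2.04385 |R|=1.04385 →lo
  mid=-2.00631 |R|=1.00631 →lo
  mid=-1.98755 |R|=0.98755 →hi
  mid=-1.99693 |R|=0.99693 →hi
  mid=-2.00162 |R|=1.00162 →lo
  ...
  [-2.00001,-1.99986] ⇒ x*=-2.0000
Stable set (-2.0000, 0).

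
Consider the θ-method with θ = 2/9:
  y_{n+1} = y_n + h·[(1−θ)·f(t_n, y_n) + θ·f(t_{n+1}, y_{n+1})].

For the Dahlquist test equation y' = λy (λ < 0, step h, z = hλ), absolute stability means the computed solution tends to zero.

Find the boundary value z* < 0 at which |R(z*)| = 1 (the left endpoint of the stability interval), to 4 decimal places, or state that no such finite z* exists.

Test eqn y'=λy, z=hλ:
  y_{n+1} = y_n + z·[7/9·y_n + 2/9·y_{n+1}] ⇒ (1 − 2/9z)y_{n+1} = (1 + 7/9z)y_n
  Hence R(z) = (1 + 7/9z)/(1 − 2/9z).

Need |R(x)|<1, x<0.
x=-0.7: |R|=0.3942
R=−1: 1+7/9x = −1+2/9x ⇒ -5/9x=2 ⇒ x=2/(-5/9)=-3.6000
Confirm numerically:
  x=-3.564: |R|=0.98884 <1
  x=-2.972: |R|=0.78988 <1
  x=-2.939: |R|=0.77786 <1
  x=-2.637: |R|=0.66267 <1
  x=-3.867: |R|=1.07978 >1
  x=-3.825: |R|=1.06757 >1
Stable set (-3.6000, 0).

z* = -3.6000.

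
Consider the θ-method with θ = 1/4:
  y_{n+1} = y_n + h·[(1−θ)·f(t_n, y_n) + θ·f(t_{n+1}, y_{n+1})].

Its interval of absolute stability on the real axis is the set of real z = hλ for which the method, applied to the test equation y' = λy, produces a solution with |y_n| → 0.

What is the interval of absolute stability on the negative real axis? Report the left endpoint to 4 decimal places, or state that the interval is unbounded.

(-4.0000, 0).

Test eqn y'=λy, z=hλ:
  y_{n+1} = y_n + z·[3/4·y_n + 1/4·y_{n+1}] ⇒ (1 − 1/4z)y_{n+1} = (1 + 3/4z)y_n
  Hence R(z) = (1 + 3/4z)/(1 − 1/4z).

Solve |R(x)|<1 on ℝ⁻.
x=-0.54: |R|=0.5242
R=−1: 1+3/4x = −1+1/4x ⇒ -1/2x=2 ⇒ x=2/(-1/2)=-4.0000
Confirm numerically:
  x=-3.857: |R|=0.96360 <1
  x=-3.619: |R|=0.89999 <1
  x=-2.288: |R|=0.45547 <1
  x=-4.536: |R|=1.12559 >1
  x=-4.099: |R|=1.02445 >1
Interval (-4.0000, 0).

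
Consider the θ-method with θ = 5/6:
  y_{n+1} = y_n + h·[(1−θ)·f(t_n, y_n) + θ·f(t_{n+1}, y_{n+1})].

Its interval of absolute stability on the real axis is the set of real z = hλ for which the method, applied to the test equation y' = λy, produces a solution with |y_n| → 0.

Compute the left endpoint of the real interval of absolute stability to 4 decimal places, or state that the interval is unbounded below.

On y'=λy, z=hλ:
  y_{n+1} = y_n + z·[1/6·y_n + 5/6·y_{n+1}] ⇒ (1 − 5/6z)y_{n+1} = (1 + 1/6z)y_n
  ⇒ R(z) = (1 + 1/6z)/(1 − 5/6z).

Need |R(x)|<1, x<0.
x=-1.28: |R|=0.3806
x=-2: |R|=0.2500
x=-10: |R|=0.0714
x=-100: |R|=0.1858
θ=5/6≥1/2 ⇒ |1+1/6x|<|1−5/6x| ∀x<0 ⇒ unbounded interval.

(−∞, 0) — no finite endpoint.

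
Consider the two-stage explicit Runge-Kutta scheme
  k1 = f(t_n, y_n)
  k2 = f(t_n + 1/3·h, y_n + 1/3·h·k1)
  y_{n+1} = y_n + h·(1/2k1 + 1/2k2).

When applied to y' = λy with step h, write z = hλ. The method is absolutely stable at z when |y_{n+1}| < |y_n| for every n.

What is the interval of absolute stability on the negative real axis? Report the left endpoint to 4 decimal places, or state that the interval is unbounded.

(-6.0000, 0).

Set f=λy, z=hλ:
  k1=λy_n ⇒ h·k1=z·y_n;  k2=λ(1+1/3z)y_n ⇒ h·k2=z(1+1/3z)y_n
  y_{n+1}/y_n = 1 + 1/2z + 1/2z(1+1/3z) = 1 + z + 1/6z²
  so R(z) = 1 + z + 1/6z².

Find x<0 with |R(x)|<1.
x=-0.55: |R|=0.5004
R=1: x+1/6x²=0 ⇒ x=−6=-6.0000; min R=1−1/(4·1/6)=-0.5000>−1
Confirm numerically:
  x=-4.936: |R|=0.12468 <1
  x=-3.576: |R|=0.44470 <1
  x=-3.354: |R|=0.47911 <1
  x=-3.164: |R|=0.49552 <1
  x=-6.487: |R|=1.52653 >1
  x=-6.422: |R|=1.45168 >1
  x=-6.419: |R|=1.44826 >1
Interval (-6.0000, 0).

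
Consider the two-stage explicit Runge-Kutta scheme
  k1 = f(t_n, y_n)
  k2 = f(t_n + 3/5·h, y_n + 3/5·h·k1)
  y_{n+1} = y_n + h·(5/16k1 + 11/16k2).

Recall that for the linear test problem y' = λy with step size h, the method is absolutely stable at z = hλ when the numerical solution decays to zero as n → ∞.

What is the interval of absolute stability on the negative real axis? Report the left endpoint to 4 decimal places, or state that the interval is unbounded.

Test eqn y'=λy, z=hλ:
  k1=λy_n ⇒ h·k1=z·y_n;  k2=λ(1+3/5z)y_n ⇒ h·k2=z(1+3/5z)y_n
  y_{n+1}/y_n = 1 + 5/16z + 11/16z(1+3/5z) = 1 + z + 33/80z²
  so R(z) = 1 + z + 33/80z².

Solve |R(x)|<1 on ℝ⁻.
x=-0.93: |R|=0.4268
R=1: x+33/80x²=0 ⇒ x=−80/33=-2.4242; min R=1−1/(4·33/80)=0.3939>−1
Confirm numerically:
  x=-2.308: |R|=0.88933 <1
  x=-1.926: |R|=0.60416 <1
  x=-1.618: |R|=0.46189 <1
  x=-2.778: |R|=1.40538 >1
  x=-2.590: |R|=1.17709 >1
  x=-2.484: |R|=1.06123 >1
So |R|<1 on (-2.4242, 0).

(-2.4242, 0).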